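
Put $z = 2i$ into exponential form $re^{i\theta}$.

r = |z| = sqrt((0)^2 + (2)^2) = sqrt(0 + 4) = sqrt(4) = 2
a = 0 and b > 0, so z lies on the positive imaginary axis: θ = 90° = π/2
z = 2e^(i*π/2)


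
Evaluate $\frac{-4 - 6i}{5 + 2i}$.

Multiply numerator and denominator by conjugate (5 - 2i):
= (-4 - 6i)(5 - 2i) / (5^2 + 2^2)
= (-32 - 22i) / 29
= -32/29 - (22/29)i


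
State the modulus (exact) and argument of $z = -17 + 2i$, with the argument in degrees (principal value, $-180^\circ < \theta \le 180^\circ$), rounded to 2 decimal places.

|z| = sqrt((-17)^2 + 2^2) = sqrt(293)
arg(z) = arctan(b/a) = arctan(2/-17) (quadrant-adjusted) = 173.29°


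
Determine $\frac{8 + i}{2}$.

Divisor is real, so divide each part by 2:
= 4 + (1/2)i


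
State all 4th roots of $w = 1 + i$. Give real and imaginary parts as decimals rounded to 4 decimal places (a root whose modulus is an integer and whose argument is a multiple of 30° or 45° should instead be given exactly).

|w| = sqrt(2) ≈ 1.414214, arg(w) = 45°
Root modulus = sqrt(2)^(1/4) ≈ 1.090508
Root arguments: θ_k = (45° + 360°k)/4 for k = 0, 1, ..., 3
Compute each root as (root modulus)(cos θ_k + i sin θ_k) using full-precision intermediates, then round to 4 decimal places.
Roots: 1.0696 + 0.2127i, -0.2127 + 1.0696i, -1.0696 - 0.2127i, 0.2127 - 1.0696i


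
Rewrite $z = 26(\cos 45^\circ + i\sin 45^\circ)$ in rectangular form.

a = r cos θ = 26 * sqrt(2)/2 = 13*sqrt(2)
b = r sin θ = 26 * sqrt(2)/2 = 13*sqrt(2)
z = 13*sqrt(2) + 13*sqrt(2)i


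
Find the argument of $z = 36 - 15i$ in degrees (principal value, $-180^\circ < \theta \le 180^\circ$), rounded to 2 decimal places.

θ = arctan(b/a) = arctan(-15/36) (quadrant-adjusted) = -22.62°


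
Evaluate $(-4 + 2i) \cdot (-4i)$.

(a1*a2 - b1*b2) + (a1*b2 + b1*a2)i
= (0 - (-8)) + (16 + 0)i
= 8 + 16i


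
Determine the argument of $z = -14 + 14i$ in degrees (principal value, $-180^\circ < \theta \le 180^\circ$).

θ = arctan(b/a) = arctan(14/-14) (quadrant-adjusted) = 135°


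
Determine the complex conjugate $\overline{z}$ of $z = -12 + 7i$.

If z = a + bi, then conjugate(z) = a - bi
conjugate(-12 + 7i) = -12 - 7i


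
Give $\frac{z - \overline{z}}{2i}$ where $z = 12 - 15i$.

z - conjugate(z) = 2bi
(z - conjugate(z))/(2i) = 2bi/(2i) = b = -15


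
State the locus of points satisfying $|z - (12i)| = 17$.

|z - z0| = r describes a circle centered at z0 with radius r
Here z0 = 12i and r = 17
Locus: Circle centered at (0, 12) with radius 17


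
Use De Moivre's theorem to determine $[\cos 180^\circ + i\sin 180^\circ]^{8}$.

By De Moivre: z^n = r^n(cos(nθ) + i sin(nθ))
= 1^8(cos(8*180°) + i sin(8*180°))
= 1(cos 0° + i sin 0°)
= 1


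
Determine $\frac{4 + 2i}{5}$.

Divisor is real, so divide each part by 5:
= 4/5 + (2/5)i


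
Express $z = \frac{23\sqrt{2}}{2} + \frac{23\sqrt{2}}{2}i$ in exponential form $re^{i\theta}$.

r = |z| = sqrt((23*sqrt(2)/2)^2 + (23*sqrt(2)/2)^2) = sqrt(529/2 + 529/2) = sqrt(529) = 23
θ = arctan(b/a) = arctan(16.2635/16.2635) (quadrant-adjusted) = 45° = π/4
z = 23e^(i*π/4)


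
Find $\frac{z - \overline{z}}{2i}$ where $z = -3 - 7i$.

z - conjugate(z) = 2bi
(z - conjugate(z))/(2i) = 2bi/(2i) = b = -7


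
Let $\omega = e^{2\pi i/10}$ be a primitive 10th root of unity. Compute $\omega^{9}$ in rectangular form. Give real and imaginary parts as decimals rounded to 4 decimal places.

ω^9 = e^(2πi·9/10) = e^(i·9π/5)
= cos(9π/5) + i sin(9π/5)
= 0.8090 - 0.5878i


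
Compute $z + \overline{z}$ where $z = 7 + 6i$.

z + conjugate(z) = (a + bi) + (a - bi) = 2a
= 2 * 7 = 14


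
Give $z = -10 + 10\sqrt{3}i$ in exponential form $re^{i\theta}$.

r = |z| = sqrt((-10)^2 + (10*sqrt(3))^2) = sqrt(100 + 300) = sqrt(400) = 20
θ = arctan(b/a) = arctan(17.3205/-10) (quadrant-adjusted) = 120° = 2π/3
z = 20e^(i*2π/3)


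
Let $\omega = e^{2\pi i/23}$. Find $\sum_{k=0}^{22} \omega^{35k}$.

Let ζ = ω^35 = e^(2πi·35/23). Since 23 ∤ 35, ζ ≠ 1.
Sum = Σ_{k=0}^{22} ζ^k = (ζ^23 - 1)/(ζ - 1) = (ω^{35·23} - 1)/(ζ - 1) = (1 - 1)/(ζ - 1) = 0


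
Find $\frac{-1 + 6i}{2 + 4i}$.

Multiply numerator and denominator by conjugate (2 - 4i):
= (-1 + 6i)(2 - 4i) / (2^2 + 4^2)
= (22 + 16i) / 20
Divide through by 2: (11 + 8i) / 10
= 11/10 + (4/5)i


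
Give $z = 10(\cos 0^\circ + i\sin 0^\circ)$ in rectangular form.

a = r cos θ = 10 * 1 = 10
b = r sin θ = 10 * 0 = 0
z = 10


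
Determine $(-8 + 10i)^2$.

(a + bi)^2 = a^2 - b^2 + 2abi
= (-8)^2 - 10^2 + 2*(-8)*10i
= -36 - 160i


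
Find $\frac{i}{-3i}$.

Multiply numerator and denominator by conjugate (3i):
= (i)(3i) / (0^2 + (-3)^2)
= (-3) / 9
Divide through by 3: (-1) / 3
= -1/3


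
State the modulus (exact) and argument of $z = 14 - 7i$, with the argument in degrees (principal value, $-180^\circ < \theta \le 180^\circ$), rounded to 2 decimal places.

|z| = sqrt(14^2 + (-7)^2) = sqrt(245)
arg(z) = arctan(b/a) = arctan(-7/14) (quadrant-adjusted) = -26.57°


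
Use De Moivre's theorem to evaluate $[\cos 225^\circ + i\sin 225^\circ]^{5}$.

By De Moivre: z^n = r^n(cos(nθ) + i sin(nθ))
= 1^5(cos(5*225°) + i sin(5*225°))
= 1(cos 45° + i sin 45°)
= sqrt(2)/2 + (sqrt(2)/2)i


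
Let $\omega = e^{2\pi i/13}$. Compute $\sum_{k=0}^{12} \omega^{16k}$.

Let ζ = ω^16 = e^(2πi·16/13). Since 13 ∤ 16, ζ ≠ 1.
Sum = Σ_{k=0}^{12} ζ^k = (ζ^13 - 1)/(ζ - 1) = (ω^{16·13} - 1)/(ζ - 1) = (1 - 1)/(ζ - 1) = 0


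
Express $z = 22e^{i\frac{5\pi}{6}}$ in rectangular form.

a = r cos θ = 22 * -sqrt(3)/2 = -11*sqrt(3)
b = r sin θ = 22 * 1/2 = 11
z = -11*sqrt(3) + 11i


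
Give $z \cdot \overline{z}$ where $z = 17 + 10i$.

z * conjugate(z) = |z|^2 = a^2 + b^2
= 17^2 + 10^2 = 389


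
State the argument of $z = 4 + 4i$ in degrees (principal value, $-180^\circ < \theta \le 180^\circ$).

θ = arctan(b/a) = arctan(4/4) (quadrant-adjusted) = 45°


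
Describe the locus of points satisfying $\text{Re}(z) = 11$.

Re(z) = x where z = x + yi; the equation x = 11 is satisfied by all points with that x-coordinate
Locus: Vertical line x = 11


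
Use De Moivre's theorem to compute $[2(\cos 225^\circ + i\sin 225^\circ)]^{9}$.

By De Moivre: z^n = r^n(cos(nθ) + i sin(nθ))
= 2^9(cos(9*225°) + i sin(9*225°))
= 512(cos 225° + i sin 225°)
= -256*sqrt(2) - 256*sqrt(2)i


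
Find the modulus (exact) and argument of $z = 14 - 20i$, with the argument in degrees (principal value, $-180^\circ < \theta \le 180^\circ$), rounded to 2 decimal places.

|z| = sqrt(14^2 + (-20)^2) = sqrt(596)
arg(z) = arctan(b/a) = arctan(-20/14) (quadrant-adjusted) = -55.01°


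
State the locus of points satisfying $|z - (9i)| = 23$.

|z - z0| = r describes a circle centered at z0 with radius r
Here z0 = 9i and r = 23
Locus: Circle centered at (0, 9) with radius 23


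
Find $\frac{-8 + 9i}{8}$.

Divisor is real, so divide each part by 8:
= -1 + (9/8)i


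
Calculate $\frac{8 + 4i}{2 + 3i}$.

Multiply numerator and denominator by conjugate (2 - 3i):
= (8 + 4i)(2 - 3i) / (2^2 + 3^2)
= (28 - 16i) / 13
= 28/13 - (16/13)i


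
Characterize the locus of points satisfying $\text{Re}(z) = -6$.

Re(z) = x where z = x + yi; the equation x = -6 is satisfied by all points with that x-coordinate
Locus: Vertical line x = -6


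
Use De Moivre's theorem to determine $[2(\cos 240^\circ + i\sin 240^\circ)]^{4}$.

By De Moivre: z^n = r^n(cos(nθ) + i sin(nθ))
= 2^4(cos(4*240°) + i sin(4*240°))
= 16(cos 240° + i sin 240°)
= -8 - 8*sqrt(3)i


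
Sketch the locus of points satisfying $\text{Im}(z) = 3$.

Im(z) = y where z = x + yi; the equation y = 3 is satisfied by all points with that y-coordinate
Locus: Horizontal line y = 3


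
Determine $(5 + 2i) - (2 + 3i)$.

(5 - 2) + (2 - 3)i = 3 - i


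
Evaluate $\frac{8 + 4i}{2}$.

Divisor is real, so divide each part by 2:
= 4 + 2i


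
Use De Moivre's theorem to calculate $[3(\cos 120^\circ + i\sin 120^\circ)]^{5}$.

By De Moivre: z^n = r^n(cos(nθ) + i sin(nθ))
= 3^5(cos(5*120°) + i sin(5*120°))
= 243(cos 240° + i sin 240°)
= -243/2 - (243*sqrt(3)/2)i


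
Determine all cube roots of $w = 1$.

|w| = 1, arg(w) = 0°
Root modulus = 1^(1/3) = 1
Root arguments: θ_k = (0° + 360°k)/3 for k = 0, 1, ..., 2
Roots: 1, -1/2 + (sqrt(3)/2)i, -1/2 - (sqrt(3)/2)i


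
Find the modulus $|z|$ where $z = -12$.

|z| = sqrt(a^2 + b^2) = sqrt((-12)^2 + 0^2) = sqrt(144) = 12


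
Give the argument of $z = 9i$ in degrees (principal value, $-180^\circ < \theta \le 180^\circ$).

a = 0 and b > 0, so z lies on the positive imaginary axis: θ = 90°


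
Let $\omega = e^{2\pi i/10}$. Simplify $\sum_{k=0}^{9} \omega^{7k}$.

Let ζ = ω^7 = e^(2πi·7/10). Since 10 ∤ 7, ζ ≠ 1.
Sum = Σ_{k=0}^{9} ζ^k = (ζ^10 - 1)/(ζ - 1) = (ω^{7·10} - 1)/(ζ - 1) = (1 - 1)/(ζ - 1) = 0


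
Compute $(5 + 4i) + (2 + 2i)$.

(5 + 2) + (4 + 2)i = 7 + 6i


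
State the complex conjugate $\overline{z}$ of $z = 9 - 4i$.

If z = a + bi, then conjugate(z) = a - bi
conjugate(9 - 4i) = 9 + 4i


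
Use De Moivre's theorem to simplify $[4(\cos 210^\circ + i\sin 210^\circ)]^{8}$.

By De Moivre: z^n = r^n(cos(nθ) + i sin(nθ))
= 4^8(cos(8*210°) + i sin(8*210°))
= 65536(cos 240° + i sin 240°)
= -32768 - 32768*sqrt(3)i


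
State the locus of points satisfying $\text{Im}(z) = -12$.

Im(z) = y where z = x + yi; the equation y = -12 is satisfied by all points with that y-coordinate
Locus: Horizontal line y = -12


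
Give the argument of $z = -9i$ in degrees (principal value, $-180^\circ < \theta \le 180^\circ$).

a = 0 and b < 0, so z lies on the negative imaginary axis: θ = -90°


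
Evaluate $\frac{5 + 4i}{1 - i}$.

Multiply numerator and denominator by conjugate (1 + i):
= (5 + 4i)(1 + i) / (1^2 + (-1)^2)
= (1 + 9i) / 2
= 1/2 + (9/2)i


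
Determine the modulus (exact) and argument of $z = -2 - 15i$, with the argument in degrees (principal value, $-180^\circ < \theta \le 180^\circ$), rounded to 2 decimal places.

|z| = sqrt((-2)^2 + (-15)^2) = sqrt(229)
arg(z) = arctan(b/a) = arctan(-15/-2) (quadrant-adjusted) = -97.59°


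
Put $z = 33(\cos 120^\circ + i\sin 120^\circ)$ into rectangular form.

a = r cos θ = 33 * -1/2 = -33/2
b = r sin θ = 33 * sqrt(3)/2 = 33*sqrt(3)/2
z = -33/2 + (33*sqrt(3)/2)i


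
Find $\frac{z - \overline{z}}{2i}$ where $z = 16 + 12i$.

z - conjugate(z) = 2bi
(z - conjugate(z))/(2i) = 2bi/(2i) = b = 12


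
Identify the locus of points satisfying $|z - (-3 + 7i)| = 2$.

|z - z0| = r describes a circle centered at z0 with radius r
Here z0 = -3 + 7i and r = 2
Locus: Circle centered at (-3, 7) with radius 2


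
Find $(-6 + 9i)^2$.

(a + bi)^2 = a^2 - b^2 + 2abi
= (-6)^2 - 9^2 + 2*(-6)*9i
= -45 - 108i


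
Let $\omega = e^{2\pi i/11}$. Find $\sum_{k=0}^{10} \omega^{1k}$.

Let ζ = ω^1 = e^(2πi·1/11). Since 11 ∤ 1, ζ ≠ 1.
Sum = Σ_{k=0}^{10} ζ^k = (ζ^11 - 1)/(ζ - 1) = (ω^{1·11} - 1)/(ζ - 1) = (1 - 1)/(ζ - 1) = 0


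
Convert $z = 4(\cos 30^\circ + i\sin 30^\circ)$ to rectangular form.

a = r cos θ = 4 * sqrt(3)/2 = 2*sqrt(3)
b = r sin θ = 4 * 1/2 = 2
z = 2*sqrt(3) + 2i


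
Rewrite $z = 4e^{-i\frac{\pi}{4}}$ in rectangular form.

a = r cos θ = 4 * sqrt(2)/2 = 2*sqrt(2)
b = r sin θ = 4 * -sqrt(2)/2 = -2*sqrt(2)
z = 2*sqrt(2) - 2*sqrt(2)i


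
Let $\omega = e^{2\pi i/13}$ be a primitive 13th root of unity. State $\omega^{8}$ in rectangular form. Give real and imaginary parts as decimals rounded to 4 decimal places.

ω^8 = e^(2πi·8/13) = e^(i·16π/13)
= cos(16π/13) + i sin(16π/13)
= -0.7485 - 0.6631i


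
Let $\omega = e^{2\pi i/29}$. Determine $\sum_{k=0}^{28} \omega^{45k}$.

Let ζ = ω^45 = e^(2πi·45/29). Since 29 ∤ 45, ζ ≠ 1.
Sum = Σ_{k=0}^{28} ζ^k = (ζ^29 - 1)/(ζ - 1) = (ω^{45·29} - 1)/(ζ - 1) = (1 - 1)/(ζ - 1) = 0


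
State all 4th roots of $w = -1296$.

|w| = 1296, arg(w) = 180°
Root modulus = 1296^(1/4) = 6
Root arguments: θ_k = (180° + 360°k)/4 for k = 0, 1, ..., 3
Roots: 3*sqrt(2) + 3*sqrt(2)i, -3*sqrt(2) + 3*sqrt(2)i, -3*sqrt(2) - 3*sqrt(2)i, 3*sqrt(2) - 3*sqrt(2)i


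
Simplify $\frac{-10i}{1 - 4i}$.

Multiply numerator and denominator by conjugate (1 + 4i):
= (-10i)(1 + 4i) / (1^2 + (-4)^2)
= (40 - 10i) / 17
= 40/17 - (10/17)i


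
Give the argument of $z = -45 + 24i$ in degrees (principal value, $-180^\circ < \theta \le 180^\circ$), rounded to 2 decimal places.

θ = arctan(b/a) = arctan(24/-45) (quadrant-adjusted) = 151.93°


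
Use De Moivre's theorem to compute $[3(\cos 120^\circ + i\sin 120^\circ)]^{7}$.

By De Moivre: z^n = r^n(cos(nθ) + i sin(nθ))
= 3^7(cos(7*120°) + i sin(7*120°))
= 2187(cos 120° + i sin 120°)
= -2187/2 + (2187*sqrt(3)/2)i


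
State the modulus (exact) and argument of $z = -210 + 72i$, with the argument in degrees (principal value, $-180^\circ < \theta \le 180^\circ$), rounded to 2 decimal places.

|z| = sqrt((-210)^2 + 72^2) = 222
arg(z) = arctan(b/a) = arctan(72/-210) (quadrant-adjusted) = 161.08°


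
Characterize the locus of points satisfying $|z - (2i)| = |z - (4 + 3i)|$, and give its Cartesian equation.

|z - z1| = |z - z2| means z is equidistant from z1 and z2,
i.e. the perpendicular bisector of the segment from (0, 2) to (4, 3) (midpoint (2, 5/2)).
With z = x + yi, square both sides:
(x - 0)^2 + (y - 2)^2 = (x - 4)^2 + (y - 3)^2
The x^2 and y^2 terms cancel: 8x + 2y = 25 - 4 = 21
Simplify: 8x + 2y = 21
Locus: Perpendicular bisector of the segment from (0, 2) to (4, 3): the line 8x + 2y = 21


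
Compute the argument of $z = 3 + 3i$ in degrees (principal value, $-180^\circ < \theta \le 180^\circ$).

θ = arctan(b/a) = arctan(3/3) (quadrant-adjusted) = 45°


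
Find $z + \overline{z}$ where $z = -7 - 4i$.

z + conjugate(z) = (a + bi) + (a - bi) = 2a
= 2 * (-7) = -14


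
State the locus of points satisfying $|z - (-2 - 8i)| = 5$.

|z - z0| = r describes a circle centered at z0 with radius r
Here z0 = -2 - 8i and r = 5
Locus: Circle centered at (-2, -8) with radius 5


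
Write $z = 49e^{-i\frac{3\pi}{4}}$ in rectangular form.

a = r cos θ = 49 * -sqrt(2)/2 = -49*sqrt(2)/2
b = r sin θ = 49 * -sqrt(2)/2 = -49*sqrt(2)/2
z = -49*sqrt(2)/2 - (49*sqrt(2)/2)i


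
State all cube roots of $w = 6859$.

|w| = 6859, arg(w) = 0°
Root modulus = 6859^(1/3) = 19
Root arguments: θ_k = (0° + 360°k)/3 for k = 0, 1, ..., 2
Roots: 19, -19/2 + (19*sqrt(3)/2)i, -19/2 - (19*sqrt(3)/2)i


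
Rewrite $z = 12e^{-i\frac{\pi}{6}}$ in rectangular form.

a = r cos θ = 12 * sqrt(3)/2 = 6*sqrt(3)
b = r sin θ = 12 * -1/2 = -6
z = 6*sqrt(3) - 6i


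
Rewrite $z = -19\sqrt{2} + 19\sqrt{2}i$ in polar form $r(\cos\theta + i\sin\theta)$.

r = |z| = sqrt(a^2 + b^2) = sqrt((-19*sqrt(2))^2 + (19*sqrt(2))^2) = sqrt(722 + 722) = sqrt(1444) = 38
θ = arctan(b/a) = arctan(26.8701/-26.8701) (quadrant-adjusted) = 135°
z = 38(cos 135° + i sin 135°)


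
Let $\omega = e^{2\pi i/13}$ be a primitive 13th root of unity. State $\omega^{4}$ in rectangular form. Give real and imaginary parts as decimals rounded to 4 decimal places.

ω^4 = e^(2πi·4/13) = e^(i·8π/13)
= cos(8π/13) + i sin(8π/13)
= -0.3546 + 0.9350i


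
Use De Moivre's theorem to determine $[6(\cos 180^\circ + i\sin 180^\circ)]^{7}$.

By De Moivre: z^n = r^n(cos(nθ) + i sin(nθ))
= 6^7(cos(7*180°) + i sin(7*180°))
= 279936(cos 180° + i sin 180°)
= -279936


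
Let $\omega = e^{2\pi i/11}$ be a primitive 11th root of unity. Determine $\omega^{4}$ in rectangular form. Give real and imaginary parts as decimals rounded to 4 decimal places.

ω^4 = e^(2πi·4/11) = e^(i·8π/11)
= cos(8π/11) + i sin(8π/11)
= -0.6549 + 0.7557i


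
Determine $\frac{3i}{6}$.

Divisor is real, so divide each part by 6:
= 0 + (1/2)i


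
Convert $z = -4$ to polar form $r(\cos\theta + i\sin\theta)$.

r = |z| = sqrt(a^2 + b^2) = sqrt((-4)^2 + (0)^2) = sqrt(16 + 0) = sqrt(16) = 4
b = 0 and a < 0, so z lies on the negative real axis: θ = 180°
z = 4(cos 180° + i sin 180°)


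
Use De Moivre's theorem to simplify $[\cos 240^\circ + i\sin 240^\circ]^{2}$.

By De Moivre: z^n = r^n(cos(nθ) + i sin(nθ))
= 1^2(cos(2*240°) + i sin(2*240°))
= 1(cos 120° + i sin 120°)
= -1/2 + (sqrt(3)/2)i


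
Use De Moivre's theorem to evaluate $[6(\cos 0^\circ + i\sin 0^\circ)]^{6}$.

By De Moivre: z^n = r^n(cos(nθ) + i sin(nθ))
= 6^6(cos(6*0°) + i sin(6*0°))
= 46656(cos 0° + i sin 0°)
= 46656


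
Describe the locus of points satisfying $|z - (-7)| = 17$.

|z - z0| = r describes a circle centered at z0 with radius r
Here z0 = -7 and r = 17
Locus: Circle centered at (-7, 0) with radius 17


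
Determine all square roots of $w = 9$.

|w| = 9, arg(w) = 0°
Root modulus = 9^(1/2) = 3
Root arguments: θ_k = (0° + 360°k)/2 for k = 0, 1, ..., 1
Roots: 3, -3


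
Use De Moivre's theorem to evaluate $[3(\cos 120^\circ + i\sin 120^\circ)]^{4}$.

By De Moivre: z^n = r^n(cos(nθ) + i sin(nθ))
= 3^4(cos(4*120°) + i sin(4*120°))
= 81(cos 120° + i sin 120°)
= -81/2 + (81*sqrt(3)/2)i


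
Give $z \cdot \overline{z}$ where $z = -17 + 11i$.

z * conjugate(z) = |z|^2 = a^2 + b^2
= (-17)^2 + 11^2 = 410


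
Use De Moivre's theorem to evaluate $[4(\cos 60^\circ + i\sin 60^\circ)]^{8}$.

By De Moivre: z^n = r^n(cos(nθ) + i sin(nθ))
= 4^8(cos(8*60°) + i sin(8*60°))
= 65536(cos 120° + i sin 120°)
= -32768 + 32768*sqrt(3)i


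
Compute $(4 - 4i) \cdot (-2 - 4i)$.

(a1*a2 - b1*b2) + (a1*b2 + b1*a2)i
= (-8 - 16) + (-16 + 8)i
= -24 - 8i


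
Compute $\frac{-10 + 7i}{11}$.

Divisor is real, so divide each part by 11:
= -10/11 + (7/11)i


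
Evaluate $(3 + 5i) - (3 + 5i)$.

(3 - 3) + (5 - 5)i = 0


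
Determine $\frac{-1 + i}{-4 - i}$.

Multiply numerator and denominator by conjugate (-4 + i):
= (-1 + i)(-4 + i) / ((-4)^2 + (-1)^2)
= (3 - 5i) / 17
= 3/17 - (5/17)i


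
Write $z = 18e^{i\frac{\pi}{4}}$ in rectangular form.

a = r cos θ = 18 * sqrt(2)/2 = 9*sqrt(2)
b = r sin θ = 18 * sqrt(2)/2 = 9*sqrt(2)
z = 9*sqrt(2) + 9*sqrt(2)i


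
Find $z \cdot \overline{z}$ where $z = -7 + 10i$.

z * conjugate(z) = |z|^2 = a^2 + b^2
= (-7)^2 + 10^2 = 149


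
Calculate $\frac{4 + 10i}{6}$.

Divisor is real, so divide each part by 6:
= 2/3 + (5/3)i


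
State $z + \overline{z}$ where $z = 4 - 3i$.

z + conjugate(z) = (a + bi) + (a - bi) = 2a
= 2 * 4 = 8


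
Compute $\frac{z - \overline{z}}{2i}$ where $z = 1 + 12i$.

z - conjugate(z) = 2bi
(z - conjugate(z))/(2i) = 2bi/(2i) = b = 12


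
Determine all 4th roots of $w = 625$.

|w| = 625, arg(w) = 0°
Root modulus = 625^(1/4) = 5
Root arguments: θ_k = (0° + 360°k)/4 for k = 0, 1, ..., 3
Roots: 5, 5i, -5, -5i


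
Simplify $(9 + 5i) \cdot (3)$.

(a1*a2 - b1*b2) + (a1*b2 + b1*a2)i
= (27 - 0) + (0 + 15)i
= 27 + 15i


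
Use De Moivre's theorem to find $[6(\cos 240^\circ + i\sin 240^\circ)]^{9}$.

By De Moivre: z^n = r^n(cos(nθ) + i sin(nθ))
= 6^9(cos(9*240°) + i sin(9*240°))
= 10077696(cos 0° + i sin 0°)
= 10077696


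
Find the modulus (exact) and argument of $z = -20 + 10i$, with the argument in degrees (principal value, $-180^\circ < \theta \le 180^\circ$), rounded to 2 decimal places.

|z| = sqrt((-20)^2 + 10^2) = sqrt(500)
arg(z) = arctan(b/a) = arctan(10/-20) (quadrant-adjusted) = 153.43°


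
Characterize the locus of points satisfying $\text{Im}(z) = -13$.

Im(z) = y where z = x + yi; the equation y = -13 is satisfied by all points with that y-coordinate
Locus: Horizontal line y = -13


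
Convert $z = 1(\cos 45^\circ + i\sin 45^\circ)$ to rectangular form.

a = r cos θ = 1 * sqrt(2)/2 = sqrt(2)/2
b = r sin θ = 1 * sqrt(2)/2 = sqrt(2)/2
z = sqrt(2)/2 + (sqrt(2)/2)i


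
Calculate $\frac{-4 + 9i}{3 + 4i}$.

Multiply numerator and denominator by conjugate (3 - 4i):
= (-4 + 9i)(3 - 4i) / (3^2 + 4^2)
= (24 + 43i) / 25
= 24/25 + (43/25)i


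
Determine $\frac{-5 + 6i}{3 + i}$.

Multiply numerator and denominator by conjugate (3 - i):
= (-5 + 6i)(3 - i) / (3^2 + 1^2)
= (-9 + 23i) / 10
= -9/10 + (23/10)i


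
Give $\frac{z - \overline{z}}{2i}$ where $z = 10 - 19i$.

z - conjugate(z) = 2bi
(z - conjugate(z))/(2i) = 2bi/(2i) = b = -19


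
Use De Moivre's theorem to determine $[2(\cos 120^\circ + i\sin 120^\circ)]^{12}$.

By De Moivre: z^n = r^n(cos(nθ) + i sin(nθ))
= 2^12(cos(12*120°) + i sin(12*120°))
= 4096(cos 0° + i sin 0°)
= 4096


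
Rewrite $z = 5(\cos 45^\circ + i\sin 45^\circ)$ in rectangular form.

a = r cos θ = 5 * sqrt(2)/2 = 5*sqrt(2)/2
b = r sin θ = 5 * sqrt(2)/2 = 5*sqrt(2)/2
z = 5*sqrt(2)/2 + (5*sqrt(2)/2)i


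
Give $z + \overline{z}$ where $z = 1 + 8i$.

z + conjugate(z) = (a + bi) + (a - bi) = 2a
= 2 * 1 = 2


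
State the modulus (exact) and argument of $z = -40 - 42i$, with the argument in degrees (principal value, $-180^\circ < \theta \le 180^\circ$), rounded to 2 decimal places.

|z| = sqrt((-40)^2 + (-42)^2) = 58
arg(z) = arctan(b/a) = arctan(-42/-40) (quadrant-adjusted) = -133.60°


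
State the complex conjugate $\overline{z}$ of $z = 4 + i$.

If z = a + bi, then conjugate(z) = a - bi
conjugate(4 + i) = 4 - i


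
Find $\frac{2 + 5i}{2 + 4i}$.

Multiply numerator and denominator by conjugate (2 - 4i):
= (2 + 5i)(2 - 4i) / (2^2 + 4^2)
= (24 + 2i) / 20
Divide through by 2: (12 + i) / 10
= 6/5 + (1/10)i


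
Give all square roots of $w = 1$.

|w| = 1, arg(w) = 0°
Root modulus = 1^(1/2) = 1
Root arguments: θ_k = (0° + 360°k)/2 for k = 0, 1, ..., 1
Roots: 1, -1


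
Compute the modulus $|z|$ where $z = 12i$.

|z| = sqrt(a^2 + b^2) = sqrt(0^2 + 12^2) = sqrt(144) = 12


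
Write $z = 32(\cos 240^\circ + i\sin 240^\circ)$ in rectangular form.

a = r cos θ = 32 * -1/2 = -16
b = r sin θ = 32 * -sqrt(3)/2 = -16*sqrt(3)
z = -16 - 16*sqrt(3)i


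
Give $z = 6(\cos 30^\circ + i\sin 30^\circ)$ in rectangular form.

a = r cos θ = 6 * sqrt(3)/2 = 3*sqrt(3)
b = r sin θ = 6 * 1/2 = 3
z = 3*sqrt(3) + 3i


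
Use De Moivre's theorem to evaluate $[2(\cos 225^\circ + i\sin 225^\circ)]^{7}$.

By De Moivre: z^n = r^n(cos(nθ) + i sin(nθ))
= 2^7(cos(7*225°) + i sin(7*225°))
= 128(cos 135° + i sin 135°)
= -64*sqrt(2) + 64*sqrt(2)i


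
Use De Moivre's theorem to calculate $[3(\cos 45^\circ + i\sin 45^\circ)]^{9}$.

By De Moivre: z^n = r^n(cos(nθ) + i sin(nθ))
= 3^9(cos(9*45°) + i sin(9*45°))
= 19683(cos 45° + i sin 45°)
= 19683*sqrt(2)/2 + (19683*sqrt(2)/2)i


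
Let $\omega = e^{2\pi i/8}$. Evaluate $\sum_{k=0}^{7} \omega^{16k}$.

Since 8 divides 16, ω^16 = (ω^8)^2 = 1^2 = 1, so every term is 1.
Sum = 8 · 1 = 8


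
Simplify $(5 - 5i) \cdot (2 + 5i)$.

(a1*a2 - b1*b2) + (a1*b2 + b1*a2)i
= (10 - (-25)) + (25 + (-10))i
= 35 + 15i


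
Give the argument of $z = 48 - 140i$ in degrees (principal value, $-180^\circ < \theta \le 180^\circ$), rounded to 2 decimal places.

θ = arctan(b/a) = arctan(-140/48) (quadrant-adjusted) = -71.08°


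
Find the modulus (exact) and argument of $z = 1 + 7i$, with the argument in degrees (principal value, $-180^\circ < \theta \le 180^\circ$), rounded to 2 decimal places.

|z| = sqrt(1^2 + 7^2) = sqrt(50)
arg(z) = arctan(b/a) = arctan(7/1) (quadrant-adjusted) = 81.87°


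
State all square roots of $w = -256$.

|w| = 256, arg(w) = 180°
Root modulus = 256^(1/2) = 16
Root arguments: θ_k = (180° + 360°k)/2 for k = 0, 1, ..., 1
Roots: 16i, -16i


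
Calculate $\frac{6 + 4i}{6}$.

Divisor is real, so divide each part by 6:
= 1 + (2/3)i


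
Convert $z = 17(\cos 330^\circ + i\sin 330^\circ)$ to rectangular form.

a = r cos θ = 17 * sqrt(3)/2 = 17*sqrt(3)/2
b = r sin θ = 17 * -1/2 = -17/2
z = 17*sqrt(3)/2 - (17/2)i


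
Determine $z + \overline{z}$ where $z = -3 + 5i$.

z + conjugate(z) = (a + bi) + (a - bi) = 2a
= 2 * (-3) = -6


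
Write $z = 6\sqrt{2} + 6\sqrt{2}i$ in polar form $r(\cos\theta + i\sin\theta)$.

r = |z| = sqrt(a^2 + b^2) = sqrt((6*sqrt(2))^2 + (6*sqrt(2))^2) = sqrt(72 + 72) = sqrt(144) = 12
θ = arctan(b/a) = arctan(8.4853/8.4853) (quadrant-adjusted) = 45°
z = 12(cos 45° + i sin 45°)


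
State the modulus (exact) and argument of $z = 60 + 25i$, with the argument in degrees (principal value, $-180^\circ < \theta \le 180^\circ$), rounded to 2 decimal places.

|z| = sqrt(60^2 + 25^2) = 65
arg(z) = arctan(b/a) = arctan(25/60) (quadrant-adjusted) = 22.62°


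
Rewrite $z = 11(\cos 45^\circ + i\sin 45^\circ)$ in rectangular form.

a = r cos θ = 11 * sqrt(2)/2 = 11*sqrt(2)/2
b = r sin θ = 11 * sqrt(2)/2 = 11*sqrt(2)/2
z = 11*sqrt(2)/2 + (11*sqrt(2)/2)i


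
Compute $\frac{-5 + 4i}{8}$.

Divisor is real, so divide each part by 8:
= -5/8 + (1/2)i


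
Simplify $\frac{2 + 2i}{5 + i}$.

Multiply numerator and denominator by conjugate (5 - i):
= (2 + 2i)(5 - i) / (5^2 + 1^2)
= (12 + 8i) / 26
Divide through by 2: (6 + 4i) / 13
= 6/13 + (4/13)i


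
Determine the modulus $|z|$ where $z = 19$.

|z| = sqrt(a^2 + b^2) = sqrt(19^2 + 0^2) = sqrt(361) = 19


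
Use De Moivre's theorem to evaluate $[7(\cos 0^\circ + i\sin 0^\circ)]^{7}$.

By De Moivre: z^n = r^n(cos(nθ) + i sin(nθ))
= 7^7(cos(7*0°) + i sin(7*0°))
= 823543(cos 0° + i sin 0°)
= 823543


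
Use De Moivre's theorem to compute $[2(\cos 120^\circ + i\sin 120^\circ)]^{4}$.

By De Moivre: z^n = r^n(cos(nθ) + i sin(nθ))
= 2^4(cos(4*120°) + i sin(4*120°))
= 16(cos 120° + i sin 120°)
= -8 + 8*sqrt(3)i


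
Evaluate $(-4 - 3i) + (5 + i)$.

(-4 + 5) + (-3 + 1)i = 1 - 2i


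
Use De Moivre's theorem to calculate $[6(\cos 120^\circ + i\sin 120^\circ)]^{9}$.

By De Moivre: z^n = r^n(cos(nθ) + i sin(nθ))
= 6^9(cos(9*120°) + i sin(9*120°))
= 10077696(cos 0° + i sin 0°)
= 10077696


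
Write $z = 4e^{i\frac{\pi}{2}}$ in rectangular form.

a = r cos θ = 4 * 0 = 0
b = r sin θ = 4 * 1 = 4
z = 4i


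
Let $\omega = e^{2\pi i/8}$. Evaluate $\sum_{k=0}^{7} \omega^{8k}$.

Since 8 divides 8, ω^8 = (ω^8)^1 = 1^1 = 1, so every term is 1.
Sum = 8 · 1 = 8


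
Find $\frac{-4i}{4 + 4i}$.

Multiply numerator and denominator by conjugate (4 - 4i):
= (-4i)(4 - 4i) / (4^2 + 4^2)
= (-16 - 16i) / 32
Divide through by 16: (-1 - i) / 2
= -1/2 - (1/2)i


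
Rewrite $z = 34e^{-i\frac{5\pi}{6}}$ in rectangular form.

a = r cos θ = 34 * -sqrt(3)/2 = -17*sqrt(3)
b = r sin θ = 34 * -1/2 = -17
z = -17*sqrt(3) - 17i


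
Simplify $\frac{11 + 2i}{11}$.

Divisor is real, so divide each part by 11:
= 1 + (2/11)i


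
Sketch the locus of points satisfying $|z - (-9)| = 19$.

|z - z0| = r describes a circle centered at z0 with radius r
Here z0 = -9 and r = 19
Locus: Circle centered at (-9, 0) with radius 19


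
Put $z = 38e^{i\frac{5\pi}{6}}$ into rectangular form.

a = r cos θ = 38 * -sqrt(3)/2 = -19*sqrt(3)
b = r sin θ = 38 * 1/2 = 19
z = -19*sqrt(3) + 19i


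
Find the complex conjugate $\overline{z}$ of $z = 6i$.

If z = a + bi, then conjugate(z) = a - bi
conjugate(6i) = -6i


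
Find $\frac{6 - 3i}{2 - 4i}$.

Multiply numerator and denominator by conjugate (2 + 4i):
= (6 - 3i)(2 + 4i) / (2^2 + (-4)^2)
= (24 + 18i) / 20
Divide through by 2: (12 + 9i) / 10
= 6/5 + (9/10)i


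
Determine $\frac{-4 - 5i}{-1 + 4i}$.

Multiply numerator and denominator by conjugate (-1 - 4i):
= (-4 - 5i)(-1 - 4i) / ((-1)^2 + 4^2)
= (-16 + 21i) / 17
= -16/17 + (21/17)i


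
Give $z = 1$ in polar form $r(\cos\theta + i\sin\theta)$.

r = |z| = sqrt(a^2 + b^2) = sqrt((1)^2 + (0)^2) = sqrt(1 + 0) = sqrt(1) = 1
b = 0 and a > 0, so z lies on the positive real axis: θ = 0°
z = 1(cos 0° + i sin 0°)


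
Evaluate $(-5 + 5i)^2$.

(a + bi)^2 = a^2 - b^2 + 2abi
= (-5)^2 - 5^2 + 2*(-5)*5i
= -50i


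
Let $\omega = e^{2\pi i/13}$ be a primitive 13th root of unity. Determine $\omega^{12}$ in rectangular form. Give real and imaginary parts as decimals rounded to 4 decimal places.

ω^12 = e^(2πi·12/13) = e^(i·24π/13)
= cos(24π/13) + i sin(24π/13)
= 0.8855 - 0.4647i


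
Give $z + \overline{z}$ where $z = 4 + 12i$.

z + conjugate(z) = (a + bi) + (a - bi) = 2a
= 2 * 4 = 8


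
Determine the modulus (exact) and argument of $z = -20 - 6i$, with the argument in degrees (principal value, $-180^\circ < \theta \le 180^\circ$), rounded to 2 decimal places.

|z| = sqrt((-20)^2 + (-6)^2) = sqrt(436)
arg(z) = arctan(b/a) = arctan(-6/-20) (quadrant-adjusted) = -163.30°


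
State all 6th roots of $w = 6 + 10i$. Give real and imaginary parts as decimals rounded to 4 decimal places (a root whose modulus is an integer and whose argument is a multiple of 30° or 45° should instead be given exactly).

|w| = sqrt(136) ≈ 11.661904, arg(w) ≈ 59.036243°
Root modulus = sqrt(136)^(1/6) ≈ 1.505896
Root arguments: θ_k = (arg(w) + 360°k)/6 for k = 0, 1, ..., 5
Compute each root as (root modulus)(cos θ_k + i sin θ_k) using full-precision intermediates, then round to 4 decimal places.
Roots: 1.4837 + 0.2573i, 0.5190 + 1.4136i, -0.9647 + 1.1563i, -1.4837 - 0.2573i, -0.5190 - 1.4136i, 0.9647 - 1.1563i


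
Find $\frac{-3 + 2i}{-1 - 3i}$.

Multiply numerator and denominator by conjugate (-1 + 3i):
= (-3 + 2i)(-1 + 3i) / ((-1)^2 + (-3)^2)
= (-3 - 11i) / 10
= -3/10 - (11/10)i


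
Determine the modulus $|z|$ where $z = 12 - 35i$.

|z| = sqrt(a^2 + b^2) = sqrt(12^2 + (-35)^2) = sqrt(1369) = 37


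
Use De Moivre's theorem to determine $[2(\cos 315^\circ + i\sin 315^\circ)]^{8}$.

By De Moivre: z^n = r^n(cos(nθ) + i sin(nθ))
= 2^8(cos(8*315°) + i sin(8*315°))
= 256(cos 0° + i sin 0°)
= 256


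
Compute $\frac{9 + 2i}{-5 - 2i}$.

Multiply numerator and denominator by conjugate (-5 + 2i):
= (9 + 2i)(-5 + 2i) / ((-5)^2 + (-2)^2)
= (-49 + 8i) / 29
= -49/29 + (8/29)i


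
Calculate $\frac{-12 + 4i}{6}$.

Divisor is real, so divide each part by 6:
= -2 + (2/3)i


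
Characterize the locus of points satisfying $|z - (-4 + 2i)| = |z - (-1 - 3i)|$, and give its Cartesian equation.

|z - z1| = |z - z2| means z is equidistant from z1 and z2,
i.e. the perpendicular bisector of the segment from (-4, 2) to (-1, -3) (midpoint (-5/2, -1/2)).
With z = x + yi, square both sides:
(x - (-4))^2 + (y - 2)^2 = (x - (-1))^2 + (y - (-3))^2
The x^2 and y^2 terms cancel: 6x + (-10)y = 10 - 20 = -10
Simplify: 3x - 5y = -5
Locus: Perpendicular bisector of the segment from (-4, 2) to (-1, -3): the line 3x - 5y = -5


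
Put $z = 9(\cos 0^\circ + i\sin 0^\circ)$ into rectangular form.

a = r cos θ = 9 * 1 = 9
b = r sin θ = 9 * 0 = 0
z = 9


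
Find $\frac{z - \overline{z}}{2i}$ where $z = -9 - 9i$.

z - conjugate(z) = 2bi
(z - conjugate(z))/(2i) = 2bi/(2i) = b = -9


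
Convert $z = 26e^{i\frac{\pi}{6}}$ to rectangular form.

a = r cos θ = 26 * sqrt(3)/2 = 13*sqrt(3)
b = r sin θ = 26 * 1/2 = 13
z = 13*sqrt(3) + 13i


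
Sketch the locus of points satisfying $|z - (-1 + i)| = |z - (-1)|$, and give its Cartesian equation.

|z - z1| = |z - z2| means z is equidistant from z1 and z2,
i.e. the perpendicular bisector of the segment from (-1, 1) to (-1, 0) (midpoint (-1, 1/2)).
With z = x + yi, square both sides:
(x - (-1))^2 + (y - 1)^2 = (x - (-1))^2 + (y - 0)^2
The x^2 and y^2 terms cancel: 0x + (-2)y = 1 - 2 = -1
Simplify: y = 1/2
Locus: Perpendicular bisector of the segment from (-1, 1) to (-1, 0): the line y = 1/2


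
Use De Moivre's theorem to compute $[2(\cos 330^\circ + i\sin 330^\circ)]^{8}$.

By De Moivre: z^n = r^n(cos(nθ) + i sin(nθ))
= 2^8(cos(8*330°) + i sin(8*330°))
= 256(cos 120° + i sin 120°)
= -128 + 128*sqrt(3)i


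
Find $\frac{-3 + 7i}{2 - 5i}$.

Multiply numerator and denominator by conjugate (2 + 5i):
= (-3 + 7i)(2 + 5i) / (2^2 + (-5)^2)
= (-41 - i) / 29
= -41/29 - (1/29)i


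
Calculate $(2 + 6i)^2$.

(a + bi)^2 = a^2 - b^2 + 2abi
= 2^2 - 6^2 + 2*2*6i
= -32 + 24i


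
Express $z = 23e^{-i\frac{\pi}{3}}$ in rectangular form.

a = r cos θ = 23 * 1/2 = 23/2
b = r sin θ = 23 * -sqrt(3)/2 = -23*sqrt(3)/2
z = 23/2 - (23*sqrt(3)/2)i


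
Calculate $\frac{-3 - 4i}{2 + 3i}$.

Multiply numerator and denominator by conjugate (2 - 3i):
= (-3 - 4i)(2 - 3i) / (2^2 + 3^2)
= (-18 + i) / 13
= -18/13 + (1/13)i


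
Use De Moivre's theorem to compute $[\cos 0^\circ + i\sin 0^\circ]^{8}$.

By De Moivre: z^n = r^n(cos(nθ) + i sin(nθ))
= 1^8(cos(8*0°) + i sin(8*0°))
= 1(cos 0° + i sin 0°)
= 1


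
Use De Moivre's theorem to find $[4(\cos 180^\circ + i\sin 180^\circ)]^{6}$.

By De Moivre: z^n = r^n(cos(nθ) + i sin(nθ))
= 4^6(cos(6*180°) + i sin(6*180°))
= 4096(cos 0° + i sin 0°)
= 4096


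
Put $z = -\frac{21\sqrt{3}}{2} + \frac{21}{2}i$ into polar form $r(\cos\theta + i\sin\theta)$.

r = |z| = sqrt(a^2 + b^2) = sqrt((-21*sqrt(3)/2)^2 + (21/2)^2) = sqrt(1323/4 + 441/4) = sqrt(441) = 21
θ = arctan(b/a) = arctan(10.5/-18.1865) (quadrant-adjusted) = 150°
z = 21(cos 150° + i sin 150°)


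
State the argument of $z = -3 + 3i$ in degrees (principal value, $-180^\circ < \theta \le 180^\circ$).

θ = arctan(b/a) = arctan(3/-3) (quadrant-adjusted) = 135°


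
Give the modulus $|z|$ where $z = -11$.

|z| = sqrt(a^2 + b^2) = sqrt((-11)^2 + 0^2) = sqrt(121) = 11


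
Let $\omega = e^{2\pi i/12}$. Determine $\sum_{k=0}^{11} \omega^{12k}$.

Since 12 divides 12, ω^12 = (ω^12)^1 = 1^1 = 1, so every term is 1.
Sum = 12 · 1 = 12


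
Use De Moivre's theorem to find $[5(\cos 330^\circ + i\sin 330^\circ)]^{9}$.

By De Moivre: z^n = r^n(cos(nθ) + i sin(nθ))
= 5^9(cos(9*330°) + i sin(9*330°))
= 1953125(cos 90° + i sin 90°)
= 1953125i


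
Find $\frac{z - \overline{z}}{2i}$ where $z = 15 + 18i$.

z - conjugate(z) = 2bi
(z - conjugate(z))/(2i) = 2bi/(2i) = b = 18


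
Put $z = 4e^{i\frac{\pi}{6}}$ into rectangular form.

a = r cos θ = 4 * sqrt(3)/2 = 2*sqrt(3)
b = r sin θ = 4 * 1/2 = 2
z = 2*sqrt(3) + 2i


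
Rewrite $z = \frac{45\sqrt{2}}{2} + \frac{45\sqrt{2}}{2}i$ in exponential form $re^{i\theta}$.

r = |z| = sqrt((45*sqrt(2)/2)^2 + (45*sqrt(2)/2)^2) = sqrt(2025/2 + 2025/2) = sqrt(2025) = 45
θ = arctan(b/a) = arctan(31.8198/31.8198) (quadrant-adjusted) = 45° = π/4
z = 45e^(i*π/4)


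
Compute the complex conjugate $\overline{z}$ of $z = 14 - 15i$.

If z = a + bi, then conjugate(z) = a - bi
conjugate(14 - 15i) = 14 + 15i


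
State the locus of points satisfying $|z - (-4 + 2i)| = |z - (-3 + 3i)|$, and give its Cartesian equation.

|z - z1| = |z - z2| means z is equidistant from z1 and z2,
i.e. the perpendicular bisector of the segment from (-4, 2) to (-3, 3) (midpoint (-7/2, 5/2)).
With z = x + yi, square both sides:
(x - (-4))^2 + (y - 2)^2 = (x - (-3))^2 + (y - 3)^2
The x^2 and y^2 terms cancel: 2x + 2y = 18 - 20 = -2
Simplify: x + y = -1
Locus: Perpendicular bisector of the segment from (-4, 2) to (-3, 3): the line x + y = -1


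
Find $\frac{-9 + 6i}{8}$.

Divisor is real, so divide each part by 8:
= -9/8 + (3/4)i


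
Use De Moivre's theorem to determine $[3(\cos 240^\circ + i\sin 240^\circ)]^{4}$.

By De Moivre: z^n = r^n(cos(nθ) + i sin(nθ))
= 3^4(cos(4*240°) + i sin(4*240°))
= 81(cos 240° + i sin 240°)
= -81/2 - (81*sqrt(3)/2)i


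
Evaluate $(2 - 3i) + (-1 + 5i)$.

(2 + (-1)) + (-3 + 5)i = 1 + 2i


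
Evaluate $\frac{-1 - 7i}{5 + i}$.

Multiply numerator and denominator by conjugate (5 - i):
= (-1 - 7i)(5 - i) / (5^2 + 1^2)
= (-12 - 34i) / 26
Divide through by 2: (-6 - 17i) / 13
= -6/13 - (17/13)i


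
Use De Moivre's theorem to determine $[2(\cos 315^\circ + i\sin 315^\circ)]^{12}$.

By De Moivre: z^n = r^n(cos(nθ) + i sin(nθ))
= 2^12(cos(12*315°) + i sin(12*315°))
= 4096(cos 180° + i sin 180°)
= -4096


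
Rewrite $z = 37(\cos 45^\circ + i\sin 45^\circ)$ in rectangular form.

a = r cos θ = 37 * sqrt(2)/2 = 37*sqrt(2)/2
b = r sin θ = 37 * sqrt(2)/2 = 37*sqrt(2)/2
z = 37*sqrt(2)/2 + (37*sqrt(2)/2)i


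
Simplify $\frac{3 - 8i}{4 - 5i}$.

Multiply numerator and denominator by conjugate (4 + 5i):
= (3 - 8i)(4 + 5i) / (4^2 + (-5)^2)
= (52 - 17i) / 41
= 52/41 - (17/41)i


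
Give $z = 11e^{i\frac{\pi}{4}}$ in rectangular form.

a = r cos θ = 11 * sqrt(2)/2 = 11*sqrt(2)/2
b = r sin θ = 11 * sqrt(2)/2 = 11*sqrt(2)/2
z = 11*sqrt(2)/2 + (11*sqrt(2)/2)i


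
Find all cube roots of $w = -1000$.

|w| = 1000, arg(w) = 180°
Root modulus = 1000^(1/3) = 10
Root arguments: θ_k = (180° + 360°k)/3 for k = 0, 1, ..., 2
Roots: 5 + 5*sqrt(3)i, -10, 5 - 5*sqrt(3)i


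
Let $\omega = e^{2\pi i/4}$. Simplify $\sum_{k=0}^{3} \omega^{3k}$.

Let ζ = ω^3 = e^(2πi·3/4). Since 4 ∤ 3, ζ ≠ 1.
Sum = Σ_{k=0}^{3} ζ^k = (ζ^4 - 1)/(ζ - 1) = (ω^{3·4} - 1)/(ζ - 1) = (1 - 1)/(ζ - 1) = 0


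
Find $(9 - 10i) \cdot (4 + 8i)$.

(a1*a2 - b1*b2) + (a1*b2 + b1*a2)i
= (36 - (-80)) + (72 + (-40))i
= 116 + 32i


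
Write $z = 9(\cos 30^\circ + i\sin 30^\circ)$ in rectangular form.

a = r cos θ = 9 * sqrt(3)/2 = 9*sqrt(3)/2
b = r sin θ = 9 * 1/2 = 9/2
z = 9*sqrt(3)/2 + (9/2)i


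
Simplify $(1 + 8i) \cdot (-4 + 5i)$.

(a1*a2 - b1*b2) + (a1*b2 + b1*a2)i
= (-4 - 40) + (5 + (-32))i
= -44 - 27i


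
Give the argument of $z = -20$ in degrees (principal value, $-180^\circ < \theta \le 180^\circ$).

b = 0 and a < 0, so z lies on the negative real axis: θ = 180°


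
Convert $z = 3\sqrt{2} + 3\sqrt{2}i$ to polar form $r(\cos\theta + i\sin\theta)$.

r = |z| = sqrt(a^2 + b^2) = sqrt((3*sqrt(2))^2 + (3*sqrt(2))^2) = sqrt(18 + 18) = sqrt(36) = 6
θ = arctan(b/a) = arctan(4.2426/4.2426) (quadrant-adjusted) = 45°
z = 6(cos 45° + i sin 45°)


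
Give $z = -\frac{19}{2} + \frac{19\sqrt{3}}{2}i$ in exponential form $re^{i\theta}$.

r = |z| = sqrt((-19/2)^2 + (19*sqrt(3)/2)^2) = sqrt(361/4 + 1083/4) = sqrt(361) = 19
θ = arctan(b/a) = arctan(16.4545/-9.5) (quadrant-adjusted) = 120° = 2π/3
z = 19e^(i*2π/3)


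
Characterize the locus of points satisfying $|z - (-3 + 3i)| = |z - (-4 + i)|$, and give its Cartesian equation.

|z - z1| = |z - z2| means z is equidistant from z1 and z2,
i.e. the perpendicular bisector of the segment from (-3, 3) to (-4, 1) (midpoint (-7/2, 2)).
With z = x + yi, square both sides:
(x - (-3))^2 + (y - 3)^2 = (x - (-4))^2 + (y - 1)^2
The x^2 and y^2 terms cancel: -2x + (-4)y = 17 - 18 = -1
Simplify: 2x + 4y = 1
Locus: Perpendicular bisector of the segment from (-3, 3) to (-4, 1): the line 2x + 4y = 1


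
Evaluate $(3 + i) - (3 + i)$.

(3 - 3) + (1 - 1)i = 0


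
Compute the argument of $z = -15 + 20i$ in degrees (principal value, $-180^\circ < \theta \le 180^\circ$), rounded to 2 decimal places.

θ = arctan(b/a) = arctan(20/-15) (quadrant-adjusted) = 126.87°


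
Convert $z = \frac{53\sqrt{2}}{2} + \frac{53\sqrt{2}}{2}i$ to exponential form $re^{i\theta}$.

r = |z| = sqrt((53*sqrt(2)/2)^2 + (53*sqrt(2)/2)^2) = sqrt(2809/2 + 2809/2) = sqrt(2809) = 53
θ = arctan(b/a) = arctan(37.4767/37.4767) (quadrant-adjusted) = 45° = π/4
z = 53e^(i*π/4)


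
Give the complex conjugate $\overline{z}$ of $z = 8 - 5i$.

If z = a + bi, then conjugate(z) = a - bi
conjugate(8 - 5i) = 8 + 5i


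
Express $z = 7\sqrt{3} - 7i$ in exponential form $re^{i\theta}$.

r = |z| = sqrt((7*sqrt(3))^2 + (-7)^2) = sqrt(147 + 49) = sqrt(196) = 14
θ = arctan(b/a) = arctan(-7/12.1244) (quadrant-adjusted) = -30° = -π/6
z = 14e^(-i*π/6)
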